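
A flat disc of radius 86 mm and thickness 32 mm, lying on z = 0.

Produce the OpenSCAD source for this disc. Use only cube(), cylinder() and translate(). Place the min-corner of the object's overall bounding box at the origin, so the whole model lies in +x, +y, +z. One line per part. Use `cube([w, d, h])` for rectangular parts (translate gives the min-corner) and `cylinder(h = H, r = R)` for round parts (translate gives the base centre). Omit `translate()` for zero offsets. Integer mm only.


translate([86, 86, 0]) cylinder(h = 32, r = 86);


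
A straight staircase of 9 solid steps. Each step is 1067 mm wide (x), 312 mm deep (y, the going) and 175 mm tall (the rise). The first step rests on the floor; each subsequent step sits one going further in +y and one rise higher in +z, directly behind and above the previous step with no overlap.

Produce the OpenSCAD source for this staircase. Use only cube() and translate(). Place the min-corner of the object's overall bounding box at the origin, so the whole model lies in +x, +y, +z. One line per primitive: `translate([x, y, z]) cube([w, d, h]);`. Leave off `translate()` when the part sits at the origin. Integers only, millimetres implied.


cube([1067, 312, 175]);
translate([0, 312, 175]) cube([1067, 312, 175]);
translate([0, 624, 350]) cube([1067, 312, 175]);
translate([0, 936, 525]) cube([1067, 312, 175]);
translate([0, 1248, 700]) cube([1067, 312, 175]);
translate([0, 1560, 875]) cube([1067, 312, 175]);
translate([0, 1872, 1050]) cube([1067, 312, 175]);
translate([0, 2184, 1225]) cube([1067, 312, 175]);
translate([0, 2496, 1400]) cube([1067, 312, 175]);


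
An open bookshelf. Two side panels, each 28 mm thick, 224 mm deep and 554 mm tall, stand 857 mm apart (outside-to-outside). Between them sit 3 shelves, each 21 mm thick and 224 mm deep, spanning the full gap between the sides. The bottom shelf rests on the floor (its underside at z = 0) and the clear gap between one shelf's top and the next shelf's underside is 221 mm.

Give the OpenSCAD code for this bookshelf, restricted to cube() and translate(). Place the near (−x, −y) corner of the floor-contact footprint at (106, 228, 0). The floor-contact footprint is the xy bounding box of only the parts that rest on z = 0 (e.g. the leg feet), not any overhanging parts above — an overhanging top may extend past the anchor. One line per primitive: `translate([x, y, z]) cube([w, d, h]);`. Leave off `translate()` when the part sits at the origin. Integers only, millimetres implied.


translate([106, 228, 0]) cube([28, 224, 554]);
translate([935, 228, 0]) cube([28, 224, 554]);
translate([134, 228, 0]) cube([801, 224, 21]);
translate([134, 228, 242]) cube([801, 224, 21]);
translate([134, 228, 484]) cube([801, 224, 21]);


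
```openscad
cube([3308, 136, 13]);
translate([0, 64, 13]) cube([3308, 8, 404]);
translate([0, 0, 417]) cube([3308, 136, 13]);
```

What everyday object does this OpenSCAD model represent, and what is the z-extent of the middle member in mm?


An I-beam. The web height is 404 mm.

Two wide flanges with a thin centred web — an I-beam. Overall 430 mm minus two 13 mm flanges gives a web of 430 − 2·13 = 404 mm.


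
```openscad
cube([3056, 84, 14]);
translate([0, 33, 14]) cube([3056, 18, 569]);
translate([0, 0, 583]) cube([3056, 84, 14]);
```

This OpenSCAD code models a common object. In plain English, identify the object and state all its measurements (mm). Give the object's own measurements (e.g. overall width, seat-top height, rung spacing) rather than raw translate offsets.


An I-beam lying along x, 3056 mm long. Overall section height 597 mm. Two flanges 84 mm wide (y) and 14 mm thick, one on the floor and one at the top; a web 18 mm thick runs between them, centred on the flange width.


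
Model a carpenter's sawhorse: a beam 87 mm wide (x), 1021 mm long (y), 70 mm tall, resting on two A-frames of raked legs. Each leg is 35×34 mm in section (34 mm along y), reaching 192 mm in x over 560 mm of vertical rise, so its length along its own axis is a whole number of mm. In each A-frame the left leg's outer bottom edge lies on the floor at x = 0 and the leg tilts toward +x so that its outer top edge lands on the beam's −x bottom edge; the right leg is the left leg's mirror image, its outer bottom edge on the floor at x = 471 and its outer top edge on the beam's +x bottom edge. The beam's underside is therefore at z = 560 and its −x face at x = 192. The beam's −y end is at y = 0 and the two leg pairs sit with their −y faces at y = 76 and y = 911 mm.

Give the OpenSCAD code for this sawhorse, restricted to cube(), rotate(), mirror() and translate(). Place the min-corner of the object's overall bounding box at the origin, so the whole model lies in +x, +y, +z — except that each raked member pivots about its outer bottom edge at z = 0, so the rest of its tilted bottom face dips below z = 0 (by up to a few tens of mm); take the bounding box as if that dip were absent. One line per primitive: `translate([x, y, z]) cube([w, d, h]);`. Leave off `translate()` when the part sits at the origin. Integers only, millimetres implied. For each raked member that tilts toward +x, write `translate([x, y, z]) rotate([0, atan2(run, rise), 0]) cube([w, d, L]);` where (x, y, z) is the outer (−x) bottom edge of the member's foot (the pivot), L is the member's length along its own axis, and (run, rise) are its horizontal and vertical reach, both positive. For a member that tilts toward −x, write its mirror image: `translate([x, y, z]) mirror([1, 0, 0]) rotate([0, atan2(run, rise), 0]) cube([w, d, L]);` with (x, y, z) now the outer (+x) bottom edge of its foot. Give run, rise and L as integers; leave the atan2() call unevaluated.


// leg length = √(192² + 560²) = 592
// right-leg outer foot x = 2·192 + 87 = 471
// beam min-corner = (192, 0, 560)
translate([192, 0, 560]) cube([87, 1021, 70]);
translate([0, 76, 0]) rotate([0, atan2(192, 560), 0]) cube([35, 34, 592]);
translate([471, 76, 0]) mirror([1, 0, 0]) rotate([0, atan2(192, 560), 0]) cube([35, 34, 592]);
translate([0, 911, 0]) rotate([0, atan2(192, 560), 0]) cube([35, 34, 592]);
translate([471, 911, 0]) mirror([1, 0, 0]) rotate([0, atan2(192, 560), 0]) cube([35, 34, 592]);


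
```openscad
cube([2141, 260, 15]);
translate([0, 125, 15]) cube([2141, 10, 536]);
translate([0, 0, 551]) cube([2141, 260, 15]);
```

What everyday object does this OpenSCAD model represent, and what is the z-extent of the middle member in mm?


An I-beam. The web height is 536 mm.

Two wide flanges with a thin centred web — an I-beam. Overall 566 mm minus two 15 mm flanges gives a web of 566 − 2·15 = 536 mm.


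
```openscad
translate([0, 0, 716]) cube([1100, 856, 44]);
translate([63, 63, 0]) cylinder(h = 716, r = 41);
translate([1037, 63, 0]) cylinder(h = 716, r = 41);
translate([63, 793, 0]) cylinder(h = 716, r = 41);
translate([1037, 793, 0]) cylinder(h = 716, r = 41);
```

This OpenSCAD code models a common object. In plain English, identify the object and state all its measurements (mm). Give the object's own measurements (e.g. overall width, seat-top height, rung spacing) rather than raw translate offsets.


A rectangular dining table. The top is 1100×856×44 mm with its upper surface at z = 760 mm. It stands on four round legs of 82 mm diameter, each leg's bounding box inset 22 mm from the nearest pair of top edges, running from the floor to the underside of the top.


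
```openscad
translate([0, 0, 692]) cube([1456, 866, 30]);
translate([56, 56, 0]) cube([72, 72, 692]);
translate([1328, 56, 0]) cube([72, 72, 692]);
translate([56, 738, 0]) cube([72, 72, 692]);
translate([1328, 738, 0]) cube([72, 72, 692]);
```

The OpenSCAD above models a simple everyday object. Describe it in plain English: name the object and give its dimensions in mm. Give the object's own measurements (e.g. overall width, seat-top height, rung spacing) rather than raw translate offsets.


A rectangular dining table. The top is 1456×866×30 mm with its upper surface at z = 722 mm. It stands on four 72×72 mm square legs, each inset 56 mm from the nearest pair of top edges, running from the floor to the underside of the top.


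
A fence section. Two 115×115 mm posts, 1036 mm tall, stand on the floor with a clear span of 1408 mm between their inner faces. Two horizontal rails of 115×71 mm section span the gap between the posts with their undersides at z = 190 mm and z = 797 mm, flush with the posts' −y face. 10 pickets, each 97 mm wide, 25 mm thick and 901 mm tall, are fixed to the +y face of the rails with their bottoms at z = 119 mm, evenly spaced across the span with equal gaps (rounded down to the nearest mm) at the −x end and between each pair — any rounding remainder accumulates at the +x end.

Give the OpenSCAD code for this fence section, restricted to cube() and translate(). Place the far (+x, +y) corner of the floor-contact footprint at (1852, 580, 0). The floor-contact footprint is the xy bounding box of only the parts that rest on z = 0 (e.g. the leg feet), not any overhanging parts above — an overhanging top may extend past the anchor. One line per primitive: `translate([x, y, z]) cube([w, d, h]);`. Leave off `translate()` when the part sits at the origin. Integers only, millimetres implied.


translate([214, 465, 0]) cube([115, 115, 1036]);
translate([1737, 465, 0]) cube([115, 115, 1036]);
translate([329, 465, 190]) cube([1408, 115, 71]);
translate([329, 465, 797]) cube([1408, 115, 71]);
translate([368, 580, 119]) cube([97, 25, 901]);
translate([504, 580, 119]) cube([97, 25, 901]);
translate([640, 580, 119]) cube([97, 25, 901]);
translate([776, 580, 119]) cube([97, 25, 901]);
translate([912, 580, 119]) cube([97, 25, 901]);
translate([1048, 580, 119]) cube([97, 25, 901]);
translate([1184, 580, 119]) cube([97, 25, 901]);
translate([1320, 580, 119]) cube([97, 25, 901]);
translate([1456, 580, 119]) cube([97, 25, 901]);
translate([1592, 580, 119]) cube([97, 25, 901]);


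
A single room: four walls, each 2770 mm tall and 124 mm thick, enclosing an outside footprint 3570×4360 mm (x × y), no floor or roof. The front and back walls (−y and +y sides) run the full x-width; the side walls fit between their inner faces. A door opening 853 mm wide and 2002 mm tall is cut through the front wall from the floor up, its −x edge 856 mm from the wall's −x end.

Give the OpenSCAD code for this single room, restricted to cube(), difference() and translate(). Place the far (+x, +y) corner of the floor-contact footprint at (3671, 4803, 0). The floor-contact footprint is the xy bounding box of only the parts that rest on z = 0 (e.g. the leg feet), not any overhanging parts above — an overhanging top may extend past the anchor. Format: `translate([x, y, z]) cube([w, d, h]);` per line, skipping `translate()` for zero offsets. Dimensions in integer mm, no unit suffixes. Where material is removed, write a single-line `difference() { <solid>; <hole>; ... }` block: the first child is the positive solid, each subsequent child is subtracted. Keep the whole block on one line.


difference() { translate([101, 443, 0]) cube([3570, 124, 2770]); translate([957, 443, 0]) cube([853, 124, 2002]); }
translate([101, 4679, 0]) cube([3570, 124, 2770]);
translate([101, 567, 0]) cube([124, 4112, 2770]);
translate([3547, 567, 0]) cube([124, 4112, 2770]);


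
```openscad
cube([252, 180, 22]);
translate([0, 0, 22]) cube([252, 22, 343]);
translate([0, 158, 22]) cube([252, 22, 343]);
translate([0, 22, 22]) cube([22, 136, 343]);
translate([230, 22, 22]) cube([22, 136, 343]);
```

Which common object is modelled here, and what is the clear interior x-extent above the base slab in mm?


An open box. The internal width is 208 mm.

A 252×180 base slab with four walls standing on it — an open box. The base is 252 mm wide and the walls are 22 mm thick, so the internal width is 252 − 2 × 22 = 208 mm.


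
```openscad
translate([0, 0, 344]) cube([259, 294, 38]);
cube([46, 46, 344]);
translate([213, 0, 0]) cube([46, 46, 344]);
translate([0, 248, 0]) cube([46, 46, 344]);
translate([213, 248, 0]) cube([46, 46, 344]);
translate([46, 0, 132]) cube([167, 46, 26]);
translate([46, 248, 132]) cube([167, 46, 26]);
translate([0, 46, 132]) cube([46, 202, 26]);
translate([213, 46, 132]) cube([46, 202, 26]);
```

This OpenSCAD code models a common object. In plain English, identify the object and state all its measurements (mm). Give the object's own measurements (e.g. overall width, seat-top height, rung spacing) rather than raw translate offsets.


A simple wooden stool: a rectangular seat 259 mm (x) by 294 mm (y), 38 mm thick, top face at z = 382 mm, on four square legs, each 46×46 mm in cross-section. The legs rest on z = 0, each flush with a corner of the seat. Four stretchers, 46 mm wide and 26 mm tall, connect adjacent legs with their undersides at z = 132 mm, each running between the inner faces of the legs it joins and aligned with the legs' outer faces on the other axis.


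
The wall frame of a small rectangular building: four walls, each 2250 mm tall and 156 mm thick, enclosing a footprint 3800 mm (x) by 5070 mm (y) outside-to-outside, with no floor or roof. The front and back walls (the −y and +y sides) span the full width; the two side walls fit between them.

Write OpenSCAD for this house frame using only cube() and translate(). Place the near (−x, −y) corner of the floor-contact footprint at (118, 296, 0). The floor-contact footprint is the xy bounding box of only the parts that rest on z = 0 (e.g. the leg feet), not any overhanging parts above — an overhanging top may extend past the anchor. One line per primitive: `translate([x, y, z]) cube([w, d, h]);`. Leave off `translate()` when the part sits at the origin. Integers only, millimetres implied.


translate([118, 296, 0]) cube([3800, 156, 2250]);
translate([118, 5210, 0]) cube([3800, 156, 2250]);
translate([118, 452, 0]) cube([156, 4758, 2250]);
translate([3762, 452, 0]) cube([156, 4758, 2250]);


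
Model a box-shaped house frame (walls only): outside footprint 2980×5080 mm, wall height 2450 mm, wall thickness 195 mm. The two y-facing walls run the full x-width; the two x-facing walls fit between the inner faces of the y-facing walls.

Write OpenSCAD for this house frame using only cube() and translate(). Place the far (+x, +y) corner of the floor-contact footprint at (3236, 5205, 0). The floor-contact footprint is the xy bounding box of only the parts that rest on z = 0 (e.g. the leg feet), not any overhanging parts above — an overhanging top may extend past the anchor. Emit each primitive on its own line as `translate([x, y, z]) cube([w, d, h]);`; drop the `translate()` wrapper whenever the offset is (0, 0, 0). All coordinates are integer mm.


translate([256, 125, 0]) cube([2980, 195, 2450]);
translate([256, 5010, 0]) cube([2980, 195, 2450]);
translate([256, 320, 0]) cube([195, 4690, 2450]);
translate([3041, 320, 0]) cube([195, 4690, 2450]);


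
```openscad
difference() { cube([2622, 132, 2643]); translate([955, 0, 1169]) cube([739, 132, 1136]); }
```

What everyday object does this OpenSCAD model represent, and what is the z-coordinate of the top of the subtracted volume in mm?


A wall with a window opening. The window head height is 2305 mm.

A wall with a rectangular opening subtracted — a window. Sill at z = 1169, opening 1136 mm tall, so the head is at 1169 + 1136 = 2305 mm.


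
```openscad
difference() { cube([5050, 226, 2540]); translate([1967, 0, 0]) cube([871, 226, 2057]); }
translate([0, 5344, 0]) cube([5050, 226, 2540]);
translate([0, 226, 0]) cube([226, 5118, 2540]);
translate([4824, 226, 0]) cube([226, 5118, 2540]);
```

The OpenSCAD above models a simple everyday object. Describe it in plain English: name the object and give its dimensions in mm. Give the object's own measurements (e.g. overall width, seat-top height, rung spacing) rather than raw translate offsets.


A single room: four walls, each 2540 mm tall and 226 mm thick, enclosing an outside footprint 5050×5570 mm (x × y), no floor or roof. The front and back walls (−y and +y sides) run the full x-width; the side walls fit between their inner faces. A door opening 871 mm wide and 2057 mm tall is cut through the front wall from the floor up, its −x edge 1967 mm from the wall's −x end.


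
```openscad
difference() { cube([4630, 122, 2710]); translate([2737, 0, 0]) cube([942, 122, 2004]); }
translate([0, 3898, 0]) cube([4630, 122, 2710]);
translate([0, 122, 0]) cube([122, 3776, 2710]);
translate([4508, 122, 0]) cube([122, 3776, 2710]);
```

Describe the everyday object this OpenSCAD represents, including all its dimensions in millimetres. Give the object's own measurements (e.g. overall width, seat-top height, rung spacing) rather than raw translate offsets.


A single room: four walls, each 2710 mm tall and 122 mm thick, enclosing an outside footprint 4630×4020 mm (x × y), no floor or roof. The front and back walls (−y and +y sides) run the full x-width; the side walls fit between their inner faces. A door opening 942 mm wide and 2004 mm tall is cut through the front wall from the floor up, its −x edge 2737 mm from the wall's −x end.


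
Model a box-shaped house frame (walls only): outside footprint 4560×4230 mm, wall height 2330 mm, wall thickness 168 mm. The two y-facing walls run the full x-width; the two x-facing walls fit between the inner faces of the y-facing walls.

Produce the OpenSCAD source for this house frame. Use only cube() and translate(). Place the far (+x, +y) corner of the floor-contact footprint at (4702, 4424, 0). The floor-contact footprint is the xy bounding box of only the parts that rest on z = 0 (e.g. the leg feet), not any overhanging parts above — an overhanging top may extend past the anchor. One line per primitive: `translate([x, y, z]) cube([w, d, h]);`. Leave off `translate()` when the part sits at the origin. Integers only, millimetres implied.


translate([142, 194, 0]) cube([4560, 168, 2330]);
translate([142, 4256, 0]) cube([4560, 168, 2330]);
translate([142, 362, 0]) cube([168, 3894, 2330]);
translate([4534, 362, 0]) cube([168, 3894, 2330]);


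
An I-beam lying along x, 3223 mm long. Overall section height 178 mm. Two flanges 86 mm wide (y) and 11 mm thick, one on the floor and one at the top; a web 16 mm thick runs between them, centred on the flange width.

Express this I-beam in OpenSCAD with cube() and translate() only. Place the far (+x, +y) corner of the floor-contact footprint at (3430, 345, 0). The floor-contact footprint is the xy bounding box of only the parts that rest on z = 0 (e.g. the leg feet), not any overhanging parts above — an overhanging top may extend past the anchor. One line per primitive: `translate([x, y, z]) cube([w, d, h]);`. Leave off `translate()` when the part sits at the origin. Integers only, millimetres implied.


translate([207, 259, 0]) cube([3223, 86, 11]);
translate([207, 294, 11]) cube([3223, 16, 156]);
translate([207, 259, 167]) cube([3223, 86, 11]);


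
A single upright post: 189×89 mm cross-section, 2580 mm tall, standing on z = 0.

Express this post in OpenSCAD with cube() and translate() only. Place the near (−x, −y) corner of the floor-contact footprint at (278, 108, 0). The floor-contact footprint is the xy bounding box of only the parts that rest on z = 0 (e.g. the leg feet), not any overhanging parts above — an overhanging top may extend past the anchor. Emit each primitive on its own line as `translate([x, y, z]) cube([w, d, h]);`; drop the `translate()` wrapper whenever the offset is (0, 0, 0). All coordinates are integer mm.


translate([278, 108, 0]) cube([189, 89, 2580]);


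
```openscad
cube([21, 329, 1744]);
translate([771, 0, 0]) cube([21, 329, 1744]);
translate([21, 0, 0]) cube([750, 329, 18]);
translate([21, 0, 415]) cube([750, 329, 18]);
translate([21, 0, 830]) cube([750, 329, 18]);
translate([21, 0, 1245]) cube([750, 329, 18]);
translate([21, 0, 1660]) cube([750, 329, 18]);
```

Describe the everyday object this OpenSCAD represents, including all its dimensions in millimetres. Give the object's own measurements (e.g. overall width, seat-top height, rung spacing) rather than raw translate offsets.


An open bookshelf. Two side panels, each 21 mm thick, 329 mm deep and 1744 mm tall, stand 792 mm apart (outside-to-outside). Between them sit 5 shelves, each 18 mm thick and 329 mm deep, spanning the full gap between the sides. The bottom shelf rests on the floor (its underside at z = 0) and the clear gap between one shelf's top and the next shelf's underside is 397 mm.


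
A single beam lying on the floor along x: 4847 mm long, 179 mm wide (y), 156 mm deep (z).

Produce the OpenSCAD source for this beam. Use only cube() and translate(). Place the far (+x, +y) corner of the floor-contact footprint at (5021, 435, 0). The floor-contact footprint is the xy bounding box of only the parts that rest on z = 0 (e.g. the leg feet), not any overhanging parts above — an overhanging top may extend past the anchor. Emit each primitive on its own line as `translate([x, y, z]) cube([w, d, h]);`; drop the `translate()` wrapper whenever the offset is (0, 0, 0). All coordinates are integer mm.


translate([174, 256, 0]) cube([4847, 179, 156]);


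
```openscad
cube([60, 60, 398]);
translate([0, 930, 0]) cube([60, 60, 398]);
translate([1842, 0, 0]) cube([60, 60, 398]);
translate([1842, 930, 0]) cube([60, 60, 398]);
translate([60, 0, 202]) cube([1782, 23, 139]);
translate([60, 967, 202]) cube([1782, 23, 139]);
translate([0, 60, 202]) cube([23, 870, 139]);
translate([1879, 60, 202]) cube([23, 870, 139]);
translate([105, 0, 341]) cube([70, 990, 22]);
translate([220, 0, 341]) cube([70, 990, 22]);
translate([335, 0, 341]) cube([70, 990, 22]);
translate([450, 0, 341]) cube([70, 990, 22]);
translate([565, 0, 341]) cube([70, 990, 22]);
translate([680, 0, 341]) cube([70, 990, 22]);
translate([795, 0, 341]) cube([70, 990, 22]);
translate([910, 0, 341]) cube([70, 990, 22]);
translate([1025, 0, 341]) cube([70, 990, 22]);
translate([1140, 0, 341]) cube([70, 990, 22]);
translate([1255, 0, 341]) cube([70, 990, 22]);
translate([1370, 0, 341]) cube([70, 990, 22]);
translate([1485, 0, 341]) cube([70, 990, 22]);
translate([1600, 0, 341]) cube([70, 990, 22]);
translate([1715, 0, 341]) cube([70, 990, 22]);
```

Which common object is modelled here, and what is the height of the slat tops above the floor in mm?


A bed frame. The slat-top height is 363 mm.

Four posts, four rails, and a row of slats — a bed frame. Slats sit on the rails at z = 202 + 139 = 341; with slat thickness 22, the top is 363 mm.


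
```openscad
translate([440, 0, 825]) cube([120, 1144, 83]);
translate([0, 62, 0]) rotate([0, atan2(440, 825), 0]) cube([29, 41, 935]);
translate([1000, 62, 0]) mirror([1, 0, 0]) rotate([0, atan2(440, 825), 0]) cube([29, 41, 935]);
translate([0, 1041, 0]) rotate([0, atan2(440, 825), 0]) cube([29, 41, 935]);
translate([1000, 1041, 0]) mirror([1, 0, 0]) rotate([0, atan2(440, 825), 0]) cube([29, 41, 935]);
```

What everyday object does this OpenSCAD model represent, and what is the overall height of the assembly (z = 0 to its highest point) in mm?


A sawhorse. The overall height is 908 mm.

A beam across two mirrored pairs of raked legs — a sawhorse. The beam's underside is at z = 825 (matching the legs' vertical rise in atan2(440, 825)) and the beam is 83 mm tall, so its top is at 825 + 83 = 908 mm. The raked legs top out at the beam's underside, so that is the highest point.


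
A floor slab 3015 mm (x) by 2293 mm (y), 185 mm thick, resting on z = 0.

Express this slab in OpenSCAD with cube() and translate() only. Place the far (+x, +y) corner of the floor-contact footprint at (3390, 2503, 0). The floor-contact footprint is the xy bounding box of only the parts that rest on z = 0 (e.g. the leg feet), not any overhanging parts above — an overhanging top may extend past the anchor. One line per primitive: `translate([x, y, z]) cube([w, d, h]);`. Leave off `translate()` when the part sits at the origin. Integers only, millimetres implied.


translate([375, 210, 0]) cube([3015, 2293, 185]);


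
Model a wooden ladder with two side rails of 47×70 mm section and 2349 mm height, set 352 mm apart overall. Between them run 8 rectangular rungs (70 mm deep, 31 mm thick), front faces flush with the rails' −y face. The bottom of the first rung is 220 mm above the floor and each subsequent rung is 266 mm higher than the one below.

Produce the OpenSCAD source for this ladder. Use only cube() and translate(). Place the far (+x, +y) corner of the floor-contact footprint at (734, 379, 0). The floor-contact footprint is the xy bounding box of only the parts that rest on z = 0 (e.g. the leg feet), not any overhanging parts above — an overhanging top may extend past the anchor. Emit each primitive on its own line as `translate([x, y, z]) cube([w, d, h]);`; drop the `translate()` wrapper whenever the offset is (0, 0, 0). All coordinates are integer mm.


translate([382, 309, 0]) cube([47, 70, 2349]);
translate([687, 309, 0]) cube([47, 70, 2349]);
translate([429, 309, 220]) cube([258, 70, 31]);
translate([429, 309, 486]) cube([258, 70, 31]);
translate([429, 309, 752]) cube([258, 70, 31]);
translate([429, 309, 1018]) cube([258, 70, 31]);
translate([429, 309, 1284]) cube([258, 70, 31]);
translate([429, 309, 1550]) cube([258, 70, 31]);
translate([429, 309, 1816]) cube([258, 70, 31]);
translate([429, 309, 2082]) cube([258, 70, 31]);


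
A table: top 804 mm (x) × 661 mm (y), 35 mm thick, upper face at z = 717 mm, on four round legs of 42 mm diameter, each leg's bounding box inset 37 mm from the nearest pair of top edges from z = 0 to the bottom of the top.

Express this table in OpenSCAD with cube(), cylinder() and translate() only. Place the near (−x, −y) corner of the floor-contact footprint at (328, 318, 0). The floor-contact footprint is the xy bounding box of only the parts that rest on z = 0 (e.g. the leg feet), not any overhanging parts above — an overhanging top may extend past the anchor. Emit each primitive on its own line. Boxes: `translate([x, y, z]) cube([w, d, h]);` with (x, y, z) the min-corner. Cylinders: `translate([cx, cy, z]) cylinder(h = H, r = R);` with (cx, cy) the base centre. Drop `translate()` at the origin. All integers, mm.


// leg_h = 717 - 35 = 682
translate([291, 281, 682]) cube([804, 661, 35]);
translate([349, 339, 0]) cylinder(h = 682, r = 21);
translate([1037, 339, 0]) cylinder(h = 682, r = 21);
translate([349, 884, 0]) cylinder(h = 682, r = 21);
translate([1037, 884, 0]) cylinder(h = 682, r = 21);


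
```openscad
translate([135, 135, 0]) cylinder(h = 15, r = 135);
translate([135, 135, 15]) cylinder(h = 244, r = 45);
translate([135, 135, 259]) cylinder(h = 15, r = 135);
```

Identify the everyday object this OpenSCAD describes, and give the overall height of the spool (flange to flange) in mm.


A spool. The overall height is 274 mm.

Three coaxial cylinders, large–small–large — a spool. Two 15 mm flanges and a 244 mm core give 15 + 244 + 15 = 274 mm.


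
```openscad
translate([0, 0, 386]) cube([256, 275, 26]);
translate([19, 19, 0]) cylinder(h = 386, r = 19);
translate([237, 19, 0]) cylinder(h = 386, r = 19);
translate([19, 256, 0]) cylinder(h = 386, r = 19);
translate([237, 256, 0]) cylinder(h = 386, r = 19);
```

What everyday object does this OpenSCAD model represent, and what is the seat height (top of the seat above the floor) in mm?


A stool. The seat height is 412 mm.

A 256×275×26 slab at z = 386 on four corner cylinders — a stool. The seat top is 386 + 26 = 412 mm.


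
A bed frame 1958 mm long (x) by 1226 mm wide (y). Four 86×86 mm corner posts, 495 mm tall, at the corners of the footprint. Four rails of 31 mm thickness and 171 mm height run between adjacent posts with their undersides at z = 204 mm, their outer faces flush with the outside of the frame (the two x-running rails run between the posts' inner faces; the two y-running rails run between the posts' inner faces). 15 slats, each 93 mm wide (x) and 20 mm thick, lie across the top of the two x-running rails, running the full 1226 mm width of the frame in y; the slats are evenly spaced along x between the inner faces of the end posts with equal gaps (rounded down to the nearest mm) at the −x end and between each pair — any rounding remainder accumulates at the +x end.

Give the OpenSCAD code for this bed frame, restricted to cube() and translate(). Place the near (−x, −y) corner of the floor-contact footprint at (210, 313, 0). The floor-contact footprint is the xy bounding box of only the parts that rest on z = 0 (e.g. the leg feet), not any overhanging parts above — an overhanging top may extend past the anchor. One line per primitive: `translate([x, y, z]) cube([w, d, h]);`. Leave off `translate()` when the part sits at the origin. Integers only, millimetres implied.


translate([210, 313, 0]) cube([86, 86, 495]);
translate([210, 1453, 0]) cube([86, 86, 495]);
translate([2082, 313, 0]) cube([86, 86, 495]);
translate([2082, 1453, 0]) cube([86, 86, 495]);
translate([296, 313, 204]) cube([1786, 31, 171]);
translate([296, 1508, 204]) cube([1786, 31, 171]);
translate([210, 399, 204]) cube([31, 1054, 171]);
translate([2137, 399, 204]) cube([31, 1054, 171]);
translate([320, 313, 375]) cube([93, 1226, 20]);
translate([437, 313, 375]) cube([93, 1226, 20]);
translate([554, 313, 375]) cube([93, 1226, 20]);
translate([671, 313, 375]) cube([93, 1226, 20]);
translate([788, 313, 375]) cube([93, 1226, 20]);
translate([905, 313, 375]) cube([93, 1226, 20]);
translate([1022, 313, 375]) cube([93, 1226, 20]);
translate([1139, 313, 375]) cube([93, 1226, 20]);
translate([1256, 313, 375]) cube([93, 1226, 20]);
translate([1373, 313, 375]) cube([93, 1226, 20]);
translate([1490, 313, 375]) cube([93, 1226, 20]);
translate([1607, 313, 375]) cube([93, 1226, 20]);
translate([1724, 313, 375]) cube([93, 1226, 20]);
translate([1841, 313, 375]) cube([93, 1226, 20]);
translate([1958, 313, 375]) cube([93, 1226, 20]);


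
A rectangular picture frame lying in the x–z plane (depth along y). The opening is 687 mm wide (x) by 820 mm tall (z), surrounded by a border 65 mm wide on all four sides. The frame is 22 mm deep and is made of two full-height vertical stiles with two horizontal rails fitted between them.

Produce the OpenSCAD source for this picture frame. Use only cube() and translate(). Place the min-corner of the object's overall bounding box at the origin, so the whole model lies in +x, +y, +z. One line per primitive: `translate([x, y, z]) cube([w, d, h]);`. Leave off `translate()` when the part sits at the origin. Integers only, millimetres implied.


cube([65, 22, 950]);
translate([752, 0, 0]) cube([65, 22, 950]);
translate([65, 0, 0]) cube([687, 22, 65]);
translate([65, 0, 885]) cube([687, 22, 65]);


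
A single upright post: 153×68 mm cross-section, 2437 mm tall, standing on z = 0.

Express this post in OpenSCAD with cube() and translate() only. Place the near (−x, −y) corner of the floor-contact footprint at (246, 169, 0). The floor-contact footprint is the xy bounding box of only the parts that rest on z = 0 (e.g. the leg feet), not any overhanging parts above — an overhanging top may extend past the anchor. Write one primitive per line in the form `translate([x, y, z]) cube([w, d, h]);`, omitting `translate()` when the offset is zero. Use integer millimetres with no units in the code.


translate([246, 169, 0]) cube([153, 68, 2437]);


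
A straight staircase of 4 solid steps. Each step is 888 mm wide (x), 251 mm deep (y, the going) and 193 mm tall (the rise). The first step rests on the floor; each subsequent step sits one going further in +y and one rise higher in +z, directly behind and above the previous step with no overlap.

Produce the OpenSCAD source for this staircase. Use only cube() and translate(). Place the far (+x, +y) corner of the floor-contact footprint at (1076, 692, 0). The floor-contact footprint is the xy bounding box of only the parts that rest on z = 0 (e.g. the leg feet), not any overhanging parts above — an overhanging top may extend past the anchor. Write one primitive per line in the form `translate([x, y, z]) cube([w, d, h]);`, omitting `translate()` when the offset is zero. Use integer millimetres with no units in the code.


translate([188, 441, 0]) cube([888, 251, 193]);
translate([188, 692, 193]) cube([888, 251, 193]);
translate([188, 943, 386]) cube([888, 251, 193]);
translate([188, 1194, 579]) cube([888, 251, 193]);


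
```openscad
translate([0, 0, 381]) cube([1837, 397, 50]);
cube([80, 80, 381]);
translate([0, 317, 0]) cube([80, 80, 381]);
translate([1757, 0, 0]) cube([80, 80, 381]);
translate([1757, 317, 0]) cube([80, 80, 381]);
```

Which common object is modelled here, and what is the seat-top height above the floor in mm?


A bench. The seat-top height is 431 mm.

A long slab on four corner posts — a bench. The slab sits at z = 381 with thickness 50, so the top is 381 + 50 = 431 mm.


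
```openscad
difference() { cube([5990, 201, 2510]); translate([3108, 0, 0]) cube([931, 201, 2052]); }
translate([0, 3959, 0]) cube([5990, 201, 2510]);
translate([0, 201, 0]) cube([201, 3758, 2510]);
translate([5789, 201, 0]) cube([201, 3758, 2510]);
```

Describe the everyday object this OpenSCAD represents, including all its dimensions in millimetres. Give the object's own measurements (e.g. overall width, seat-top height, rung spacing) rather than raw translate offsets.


A single room: four walls, each 2510 mm tall and 201 mm thick, enclosing an outside footprint 5990×4160 mm (x × y), no floor or roof. The front and back walls (−y and +y sides) run the full x-width; the side walls fit between their inner faces. A door opening 931 mm wide and 2052 mm tall is cut through the front wall from the floor up, its −x edge 3108 mm from the wall's −x end.


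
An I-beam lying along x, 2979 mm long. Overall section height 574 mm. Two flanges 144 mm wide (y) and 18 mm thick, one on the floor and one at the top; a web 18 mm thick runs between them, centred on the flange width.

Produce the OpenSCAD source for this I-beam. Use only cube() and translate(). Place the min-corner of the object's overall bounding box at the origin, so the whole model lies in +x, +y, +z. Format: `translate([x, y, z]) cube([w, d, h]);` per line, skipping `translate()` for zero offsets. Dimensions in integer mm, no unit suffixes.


cube([2979, 144, 18]);
translate([0, 63, 18]) cube([2979, 18, 538]);
translate([0, 0, 556]) cube([2979, 144, 18]);


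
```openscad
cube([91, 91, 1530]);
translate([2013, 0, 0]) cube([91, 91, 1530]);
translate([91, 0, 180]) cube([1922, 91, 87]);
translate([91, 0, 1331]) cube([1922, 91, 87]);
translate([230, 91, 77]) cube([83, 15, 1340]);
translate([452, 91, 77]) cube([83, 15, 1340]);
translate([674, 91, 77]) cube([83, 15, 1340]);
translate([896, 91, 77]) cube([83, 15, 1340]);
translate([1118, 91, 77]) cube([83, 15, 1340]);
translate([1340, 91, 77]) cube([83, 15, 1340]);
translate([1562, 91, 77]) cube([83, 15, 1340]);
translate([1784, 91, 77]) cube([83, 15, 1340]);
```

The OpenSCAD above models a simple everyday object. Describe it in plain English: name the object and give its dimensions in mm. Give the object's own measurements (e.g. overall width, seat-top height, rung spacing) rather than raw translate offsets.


A fence section. Two 91×91 mm posts, 1530 mm tall, stand on the floor with a clear span of 1922 mm between their inner faces. Two horizontal rails of 91×87 mm section span the gap between the posts with their undersides at z = 180 mm and z = 1331 mm, flush with the posts' −y face. 8 pickets, each 83 mm wide, 15 mm thick and 1340 mm tall, are fixed to the +y face of the rails with their bottoms at z = 77 mm, spaced across the span with a 139 mm gap after the −x post and between neighbouring pickets, with 146 mm left before the +x post.


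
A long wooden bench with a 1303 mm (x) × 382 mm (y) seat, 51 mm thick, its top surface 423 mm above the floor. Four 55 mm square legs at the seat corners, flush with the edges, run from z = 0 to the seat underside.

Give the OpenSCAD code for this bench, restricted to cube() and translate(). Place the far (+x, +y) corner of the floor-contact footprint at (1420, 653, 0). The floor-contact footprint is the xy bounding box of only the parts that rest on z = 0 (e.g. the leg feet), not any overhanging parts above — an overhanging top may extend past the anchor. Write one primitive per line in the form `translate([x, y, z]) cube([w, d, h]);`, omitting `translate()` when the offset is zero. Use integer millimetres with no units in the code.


// leg_h = 423 − 51 = 372
translate([117, 271, 372]) cube([1303, 382, 51]);
translate([117, 271, 0]) cube([55, 55, 372]);
translate([117, 598, 0]) cube([55, 55, 372]);
translate([1365, 271, 0]) cube([55, 55, 372]);
translate([1365, 598, 0]) cube([55, 55, 372]);


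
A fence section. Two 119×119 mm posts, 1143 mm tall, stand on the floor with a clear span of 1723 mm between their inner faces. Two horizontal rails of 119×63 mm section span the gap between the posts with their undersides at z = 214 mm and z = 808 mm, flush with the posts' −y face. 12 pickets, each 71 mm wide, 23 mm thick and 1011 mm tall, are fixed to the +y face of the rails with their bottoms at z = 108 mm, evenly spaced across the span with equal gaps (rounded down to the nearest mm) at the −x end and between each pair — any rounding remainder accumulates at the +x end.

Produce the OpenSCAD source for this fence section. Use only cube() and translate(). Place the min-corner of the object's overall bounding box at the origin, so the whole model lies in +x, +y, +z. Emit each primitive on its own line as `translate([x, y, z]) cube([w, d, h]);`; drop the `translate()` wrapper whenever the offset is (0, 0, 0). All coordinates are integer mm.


cube([119, 119, 1143]);
translate([1842, 0, 0]) cube([119, 119, 1143]);
translate([119, 0, 214]) cube([1723, 119, 63]);
translate([119, 0, 808]) cube([1723, 119, 63]);
translate([186, 119, 108]) cube([71, 23, 1011]);
translate([324, 119, 108]) cube([71, 23, 1011]);
translate([462, 119, 108]) cube([71, 23, 1011]);
translate([600, 119, 108]) cube([71, 23, 1011]);
translate([738, 119, 108]) cube([71, 23, 1011]);
translate([876, 119, 108]) cube([71, 23, 1011]);
translate([1014, 119, 108]) cube([71, 23, 1011]);
translate([1152, 119, 108]) cube([71, 23, 1011]);
translate([1290, 119, 108]) cube([71, 23, 1011]);
translate([1428, 119, 108]) cube([71, 23, 1011]);
translate([1566, 119, 108]) cube([71, 23, 1011]);
translate([1704, 119, 108]) cube([71, 23, 1011]);


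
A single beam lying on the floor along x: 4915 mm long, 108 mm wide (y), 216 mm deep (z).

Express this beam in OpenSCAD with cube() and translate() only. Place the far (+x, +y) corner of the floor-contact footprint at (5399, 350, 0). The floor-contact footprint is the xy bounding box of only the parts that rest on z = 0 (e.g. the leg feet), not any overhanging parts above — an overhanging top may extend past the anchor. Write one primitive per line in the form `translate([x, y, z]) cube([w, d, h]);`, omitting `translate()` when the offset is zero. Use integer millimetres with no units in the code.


translate([484, 242, 0]) cube([4915, 108, 216]);


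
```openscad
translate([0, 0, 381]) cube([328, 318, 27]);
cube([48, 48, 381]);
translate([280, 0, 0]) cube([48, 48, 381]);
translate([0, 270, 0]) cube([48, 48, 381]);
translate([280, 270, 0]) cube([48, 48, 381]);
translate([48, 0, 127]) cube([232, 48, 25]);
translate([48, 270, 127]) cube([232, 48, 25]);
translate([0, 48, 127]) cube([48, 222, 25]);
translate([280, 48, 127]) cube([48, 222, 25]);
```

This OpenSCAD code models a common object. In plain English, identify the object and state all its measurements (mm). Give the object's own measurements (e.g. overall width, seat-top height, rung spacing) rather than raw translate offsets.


A four-legged stool. The seat is a 328×318×27 mm slab whose top surface is at z = 408 mm; four square legs, each 48×48 mm in cross-section, run from the floor (z = 0) to the underside of the seat, each flush with a corner of the seat. Four stretchers, 48 mm wide and 25 mm tall, connect adjacent legs with their undersides at z = 127 mm, each running between the inner faces of the legs it joins and aligned with the legs' outer faces on the other axis.
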